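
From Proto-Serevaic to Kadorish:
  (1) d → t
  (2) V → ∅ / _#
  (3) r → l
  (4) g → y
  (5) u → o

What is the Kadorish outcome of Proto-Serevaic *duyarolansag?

Kadorish: *duyarolansag
  duyarolansag → tuyarolansag   [unconditioned shift]
  tuyarolansag (rule 2 does not apply)
  tuyarolansag → tuyalolansag   [unconditioned shift]
  tuyalolansag → tuyalolansay   [unconditioned shift]
  tuyalolansay → toyalolansay   [vowel merger]
  giving Kadorish toyalolansay.

toyalolansay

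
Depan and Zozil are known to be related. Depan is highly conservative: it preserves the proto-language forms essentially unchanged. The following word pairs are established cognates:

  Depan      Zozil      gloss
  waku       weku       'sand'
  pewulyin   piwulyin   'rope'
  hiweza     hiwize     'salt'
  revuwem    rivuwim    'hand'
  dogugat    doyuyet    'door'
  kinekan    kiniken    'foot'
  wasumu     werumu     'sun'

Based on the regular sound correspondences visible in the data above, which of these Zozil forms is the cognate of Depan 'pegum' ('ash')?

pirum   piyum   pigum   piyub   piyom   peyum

pewulyin ~ piwulyin, hiweza ~ hiwize — Depan e corresponds to Zozil i after a consonant, before a consonant other than r, m, n, p, b, f, v.
dogugat ~ doyuyet — Depan g corresponds to Zozil y between vowels (before a back vowel).
Applying these to Depan 'pegum':
  pegum → pigum   (e→i after a consonant, before a consonant other than r, m, n, p, b, f, v)
  pigum → piyum   (g→y between vowels (before a back vowel))
So the Zozil cognate is 'piyum'.

piyum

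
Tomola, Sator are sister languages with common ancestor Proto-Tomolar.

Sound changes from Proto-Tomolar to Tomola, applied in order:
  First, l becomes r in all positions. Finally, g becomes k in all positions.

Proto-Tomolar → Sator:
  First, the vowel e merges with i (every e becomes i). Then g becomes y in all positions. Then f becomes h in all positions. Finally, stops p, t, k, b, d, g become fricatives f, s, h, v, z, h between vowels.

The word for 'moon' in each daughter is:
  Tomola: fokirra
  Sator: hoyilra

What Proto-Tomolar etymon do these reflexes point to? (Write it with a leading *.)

Position 1: Tomola has f, Sator has h. Tomola preserves f here (none of its changes turn any other segment into f), so the proto-segment is *f.
Position 5: Tomola has r, Sator has l. Sator preserves l here (none of its changes turn any other segment into l), so the proto-segment is *l.
Verify the candidate proto-form against each daughter:
Tomola: start from *fogilra.
  rule 1 (unconditioned shift): fogilra → fogirra
  rule 2 (unconditioned shift): fogirra → fokirra
  ⇒ Tomola fokirra
Sator: *fogilra > foyilra > hoyilra  (by unconditioned shift, unconditioned shift)
No other proto-form is consistent with every reflex, so the reconstruction is *fogilra.

*fogilra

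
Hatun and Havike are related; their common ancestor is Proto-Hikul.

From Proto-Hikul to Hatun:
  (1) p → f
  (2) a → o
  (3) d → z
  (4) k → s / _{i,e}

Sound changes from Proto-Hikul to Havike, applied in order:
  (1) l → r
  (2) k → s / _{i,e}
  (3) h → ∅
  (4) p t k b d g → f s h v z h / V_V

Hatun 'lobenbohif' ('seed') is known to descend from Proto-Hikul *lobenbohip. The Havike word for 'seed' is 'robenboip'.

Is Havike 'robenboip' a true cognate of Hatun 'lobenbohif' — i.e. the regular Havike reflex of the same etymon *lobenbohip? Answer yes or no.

Derive the expected Havike reflex of *lobenbohip:
Havike: start from *lobenbohip.
  rule 1 (unconditioned shift): lobenbohip → robenbohip
  rule 2: no change — robenbohip
  rule 3 (h-loss): robenbohip → robenboip
  rule 4 (intervocalic lenition): robenboip → rovenboip
  ⇒ Havike rovenboip
The regular Havike reflex would be 'rovenboip', but the attested form is 'robenboip'. The correspondence is irregular, so they are not cognates (the Havike form has a different source).

no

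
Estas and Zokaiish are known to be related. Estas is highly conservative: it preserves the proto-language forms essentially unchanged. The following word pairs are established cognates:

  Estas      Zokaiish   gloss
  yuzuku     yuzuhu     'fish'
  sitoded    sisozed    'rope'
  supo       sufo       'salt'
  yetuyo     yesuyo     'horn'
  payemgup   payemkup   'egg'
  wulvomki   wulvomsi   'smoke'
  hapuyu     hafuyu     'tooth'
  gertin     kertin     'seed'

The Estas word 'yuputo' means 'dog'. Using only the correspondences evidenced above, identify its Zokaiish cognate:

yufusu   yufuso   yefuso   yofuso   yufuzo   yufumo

hapuyu ~ hafuyu — Estas p corresponds to Zokaiish f between vowels (before a back vowel).
sitoded ~ sisozed — Estas t corresponds to Zokaiish s between vowels (before a back vowel).
Applying these to Estas 'yuputo':
  yuputo → yufuto   (p→f between vowels (before a back vowel))
  yufuto → yufuso   (t→s between vowels (before a back vowel))
So the Zokaiish cognate is 'yufuso'.

yufuso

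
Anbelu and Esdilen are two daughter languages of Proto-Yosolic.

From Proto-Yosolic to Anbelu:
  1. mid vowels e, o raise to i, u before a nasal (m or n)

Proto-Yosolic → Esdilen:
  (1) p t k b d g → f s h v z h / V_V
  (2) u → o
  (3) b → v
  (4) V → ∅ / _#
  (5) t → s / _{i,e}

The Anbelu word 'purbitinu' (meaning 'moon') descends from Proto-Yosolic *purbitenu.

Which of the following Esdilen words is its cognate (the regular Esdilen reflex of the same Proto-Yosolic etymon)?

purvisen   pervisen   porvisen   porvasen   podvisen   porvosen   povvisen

porvisen

Esdilen: *purbitenu > purbisenu > porbiseno > porviseno > porvisen  (by intervocalic lenition, vowel merger, unconditioned shift, apocope)
The other candidates each miss or misapply at least one Esdilen change.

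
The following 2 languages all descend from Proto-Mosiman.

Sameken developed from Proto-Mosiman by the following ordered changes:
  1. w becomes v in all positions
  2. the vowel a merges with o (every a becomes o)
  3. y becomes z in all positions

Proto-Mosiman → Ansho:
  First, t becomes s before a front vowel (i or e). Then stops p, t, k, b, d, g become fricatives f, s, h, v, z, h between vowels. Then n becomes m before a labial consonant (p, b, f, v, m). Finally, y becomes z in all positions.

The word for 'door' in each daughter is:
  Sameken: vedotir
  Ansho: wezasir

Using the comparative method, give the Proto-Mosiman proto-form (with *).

Position 1: Sameken has v, Ansho has w. Ansho preserves w here (none of its changes turn any other segment into w), so the proto-segment is *w.
Position 3: Sameken has d, Ansho has z. Sameken preserves d here (none of its changes turn any other segment into d), so the proto-segment is *d.
Verify the candidate proto-form against each daughter:
Sameken: start from *wedatir.
  rule 1 (unconditioned shift): wedatir → vedatir
  rule 2 (vowel merger): vedatir → vedotir
  rule 3: no change — vedotir
  ⇒ Sameken vedotir
Ansho: *wedatir > wedasir > wezasir  (by palatalisation, intervocalic lenition)
No other proto-form is consistent with every reflex, so the reconstruction is *wedatir.

*wedatir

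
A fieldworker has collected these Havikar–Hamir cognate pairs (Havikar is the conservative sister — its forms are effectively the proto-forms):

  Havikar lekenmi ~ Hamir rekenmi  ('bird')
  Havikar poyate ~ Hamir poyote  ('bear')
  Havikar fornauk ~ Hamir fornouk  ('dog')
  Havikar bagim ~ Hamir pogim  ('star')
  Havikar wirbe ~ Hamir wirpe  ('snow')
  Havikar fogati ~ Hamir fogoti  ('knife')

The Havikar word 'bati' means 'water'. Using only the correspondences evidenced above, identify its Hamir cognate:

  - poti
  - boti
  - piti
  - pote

bagim ~ pogim — Havikar b corresponds to Hamir p word-initially before a back vowel.
poyate ~ poyote, bagim ~ pogim — Havikar a corresponds to Hamir o after a consonant, before a consonant other than r, m, n, p, b, f, v.
Applying these to Havikar 'bati':
  bati → pati   (b→p word-initially before a back vowel)
  pati → poti   (a→o after a consonant, before a consonant other than r, m, n, p, b, f, v)
So the Hamir cognate is 'poti'.

poti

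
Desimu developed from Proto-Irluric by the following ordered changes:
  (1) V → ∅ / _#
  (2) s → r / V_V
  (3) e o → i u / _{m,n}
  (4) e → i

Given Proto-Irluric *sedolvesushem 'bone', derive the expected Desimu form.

Desimu: *sedolvesushem > sedolverushem > sedolverushim > sidolvirushim  (by rhotacism, pre-nasal raising, vowel merger)

sidolvirushim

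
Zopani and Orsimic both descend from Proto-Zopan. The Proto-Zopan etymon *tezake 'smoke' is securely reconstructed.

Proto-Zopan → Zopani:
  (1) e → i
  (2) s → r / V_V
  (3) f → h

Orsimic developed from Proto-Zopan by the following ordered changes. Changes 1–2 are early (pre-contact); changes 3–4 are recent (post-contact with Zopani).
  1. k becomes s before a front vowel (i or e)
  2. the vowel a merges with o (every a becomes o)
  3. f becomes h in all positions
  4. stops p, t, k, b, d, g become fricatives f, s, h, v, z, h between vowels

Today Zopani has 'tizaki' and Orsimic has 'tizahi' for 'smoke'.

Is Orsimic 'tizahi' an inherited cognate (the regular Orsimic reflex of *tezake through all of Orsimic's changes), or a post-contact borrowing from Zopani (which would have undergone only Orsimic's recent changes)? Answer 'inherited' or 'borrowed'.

If inherited, *tezake would pass through all of Orsimic's changes:
Orsimic: *tezake
  tezake → tezase   [palatalisation]
  tezase → tezose   [vowel merger]
  tezose (rule 3 does not apply)
  tezose (rule 4 does not apply)
  giving Orsimic tezose.
If borrowed from Zopani 'tizaki' after the early changes, it would undergo only the recent ones:
  rule 3 (unconditioned shift): no change (tizaki)
  rule 4 (intervocalic lenition): tizaki → tizahi
  ⇒ as a loan: tizahi
Orsimic 'tizahi' matches the loan outcome 'tizahi', not the inherited 'tezose' — it skipped the early Orsimic changes, so it was borrowed from Zopani.

borrowed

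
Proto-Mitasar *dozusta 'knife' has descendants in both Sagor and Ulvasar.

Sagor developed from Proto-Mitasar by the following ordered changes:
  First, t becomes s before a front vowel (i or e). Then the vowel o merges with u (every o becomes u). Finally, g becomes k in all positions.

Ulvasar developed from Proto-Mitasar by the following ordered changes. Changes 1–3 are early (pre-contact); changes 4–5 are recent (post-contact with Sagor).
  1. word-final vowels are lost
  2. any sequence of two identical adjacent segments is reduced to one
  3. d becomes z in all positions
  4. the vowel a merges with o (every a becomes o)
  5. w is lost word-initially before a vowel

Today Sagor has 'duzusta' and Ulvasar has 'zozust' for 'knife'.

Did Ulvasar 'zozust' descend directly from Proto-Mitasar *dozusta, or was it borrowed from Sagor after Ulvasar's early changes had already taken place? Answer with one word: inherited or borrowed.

If inherited, *dozusta would pass through all of Ulvasar's changes:
Ulvasar: start from *dozusta.
  rule 1 (apocope): dozusta → dozust
  rule 2: no change — dozust
  rule 3 (unconditioned shift): dozust → zozust
  rule 4: no change — zozust
  rule 5: no change — zozust
  ⇒ Ulvasar zozust
If borrowed from Sagor 'duzusta' after the early changes, it would undergo only the recent ones:
  rule 4 (vowel merger): duzusta → duzusto
  rule 5 (glide loss): no change (duzusto)
  ⇒ as a loan: duzusto
Ulvasar 'zozust' matches the inherited outcome exactly, so it is an inherited cognate, not a loan.

inherited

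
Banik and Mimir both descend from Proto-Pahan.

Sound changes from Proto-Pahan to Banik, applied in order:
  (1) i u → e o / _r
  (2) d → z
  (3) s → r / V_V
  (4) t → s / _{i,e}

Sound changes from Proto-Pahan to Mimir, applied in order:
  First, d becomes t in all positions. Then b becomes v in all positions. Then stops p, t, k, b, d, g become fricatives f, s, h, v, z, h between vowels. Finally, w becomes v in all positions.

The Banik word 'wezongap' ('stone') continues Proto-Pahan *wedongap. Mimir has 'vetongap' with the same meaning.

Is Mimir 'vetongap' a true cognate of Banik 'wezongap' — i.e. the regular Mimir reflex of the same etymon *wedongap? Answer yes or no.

Derive the expected Mimir reflex of *wedongap:
Mimir: *wedongap > wetongap > wesongap > vesongap  (by unconditioned shift, intervocalic lenition, unconditioned shift)
The regular Mimir reflex would be 'vesongap', but the attested form is 'vetongap'. The correspondence is irregular, so they are not cognates (the Mimir form has a different source).

no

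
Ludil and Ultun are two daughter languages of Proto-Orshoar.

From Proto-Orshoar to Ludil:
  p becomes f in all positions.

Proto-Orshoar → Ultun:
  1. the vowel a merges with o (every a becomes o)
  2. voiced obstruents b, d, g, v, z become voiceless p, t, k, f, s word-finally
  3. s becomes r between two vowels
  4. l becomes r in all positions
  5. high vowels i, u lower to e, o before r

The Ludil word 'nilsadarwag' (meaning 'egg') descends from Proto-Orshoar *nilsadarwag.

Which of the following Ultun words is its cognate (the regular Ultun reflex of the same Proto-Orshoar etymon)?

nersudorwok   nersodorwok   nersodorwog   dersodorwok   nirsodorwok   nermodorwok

nersodorwok

Ultun: start from *nilsadarwag.
  rule 1 (vowel merger): nilsadarwag → nilsodorwog
  rule 2 (final devoicing): nilsodorwog → nilsodorwok
  rule 3: no change — nilsodorwok
  rule 4 (unconditioned shift): nilsodorwok → nirsodorwok
  rule 5 (pre-rhotic lowering): nirsodorwok → nersodorwok
  ⇒ Ultun nersodorwok
The other candidates each miss or misapply at least one Ultun change.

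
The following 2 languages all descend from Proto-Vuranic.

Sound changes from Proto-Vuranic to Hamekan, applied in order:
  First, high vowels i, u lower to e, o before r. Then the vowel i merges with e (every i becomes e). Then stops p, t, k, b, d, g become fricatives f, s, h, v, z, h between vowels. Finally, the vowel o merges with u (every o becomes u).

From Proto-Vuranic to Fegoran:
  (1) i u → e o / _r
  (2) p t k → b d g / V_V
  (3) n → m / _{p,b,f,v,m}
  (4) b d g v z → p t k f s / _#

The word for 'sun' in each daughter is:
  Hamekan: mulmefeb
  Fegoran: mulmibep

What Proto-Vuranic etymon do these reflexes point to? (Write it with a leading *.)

*mulmipeb

Position 6: Hamekan has f, Fegoran has b. Taking the neighbouring segments as reconstructed: Hamekan f could go back to *p or *f; Fegoran b could go back to *p or *b — the one source consistent with every daughter is *p.
Position 8: Hamekan has b, Fegoran has p. Hamekan preserves b here (none of its changes turn any other segment into b), so the proto-segment is *b.
Position 5: Hamekan has e, Fegoran has i. Fegoran preserves i here (none of its changes turn any other segment into i), so the proto-segment is *i.
This points to *mulmipeb. Verify forward in each daughter:
Hamekan: start from *mulmipeb.
  rule 1: no change — mulmipeb
  rule 2 (vowel merger): mulmipeb → mulmepeb
  rule 3 (intervocalic lenition): mulmepeb → mulmefeb
  rule 4: no change — mulmefeb
  ⇒ Hamekan mulmefeb
Fegoran: *mulmipeb
  mulmipeb (rule 1 does not apply)
  mulmipeb → mulmibeb   [intervocalic voicing]
  mulmibeb (rule 3 does not apply)
  mulmibeb → mulmibep   [final devoicing]
  giving Fegoran mulmibep.
Only *mulmipeb yields all of Hamekan mulmefeb, Fegoran mulmibep.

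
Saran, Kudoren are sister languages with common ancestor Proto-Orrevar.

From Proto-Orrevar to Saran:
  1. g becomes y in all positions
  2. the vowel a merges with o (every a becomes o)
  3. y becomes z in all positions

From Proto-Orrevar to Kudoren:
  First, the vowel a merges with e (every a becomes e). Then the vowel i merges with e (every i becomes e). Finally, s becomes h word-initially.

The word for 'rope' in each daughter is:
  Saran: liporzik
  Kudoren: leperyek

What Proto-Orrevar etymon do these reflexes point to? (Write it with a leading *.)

Position 2: Saran has i, Kudoren has e. Saran preserves i here (none of its changes turn any other segment into i), so the proto-segment is *i.
Position 4: Saran has o, Kudoren has e. Taking the neighbouring segments as reconstructed: Saran o could go back to *a or *o; Kudoren e could go back to *a or *e or *i — the one source consistent with every daughter is *a.
Position 7: Saran has i, Kudoren has e. Saran preserves i here (none of its changes turn any other segment into i), so the proto-segment is *i.
Continuing position by position gives *liparyik; check it forward:
Saran: *liparyik > liporyik > liporzik  (by vowel merger, unconditioned shift)
Kudoren: *liparyik
  liparyik → liperyik   [vowel merger]
  liperyik → leperyek   [vowel merger]
  leperyek (rule 3 does not apply)
  giving Kudoren leperyek.
No other proto-form is consistent with every reflex, so the reconstruction is *liparyik.

*liparyik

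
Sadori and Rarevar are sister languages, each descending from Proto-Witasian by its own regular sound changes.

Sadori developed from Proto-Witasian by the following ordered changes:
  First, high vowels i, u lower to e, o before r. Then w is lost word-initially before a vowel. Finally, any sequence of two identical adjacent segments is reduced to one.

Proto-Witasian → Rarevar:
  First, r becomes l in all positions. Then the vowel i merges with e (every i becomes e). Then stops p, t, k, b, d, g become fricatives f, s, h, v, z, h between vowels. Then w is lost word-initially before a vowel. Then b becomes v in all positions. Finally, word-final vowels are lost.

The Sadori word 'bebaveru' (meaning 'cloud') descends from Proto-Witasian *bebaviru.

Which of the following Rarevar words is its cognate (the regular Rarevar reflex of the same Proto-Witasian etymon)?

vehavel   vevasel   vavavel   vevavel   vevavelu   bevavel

Rarevar: *bebaviru > bebavilu > bebavelu > bevavelu > vevavelu > vevavel  (by unconditioned shift, vowel merger, intervocalic lenition, unconditioned shift, apocope)
Only 'vevavel' matches the regular Rarevar development of *bebaviru.

vevavel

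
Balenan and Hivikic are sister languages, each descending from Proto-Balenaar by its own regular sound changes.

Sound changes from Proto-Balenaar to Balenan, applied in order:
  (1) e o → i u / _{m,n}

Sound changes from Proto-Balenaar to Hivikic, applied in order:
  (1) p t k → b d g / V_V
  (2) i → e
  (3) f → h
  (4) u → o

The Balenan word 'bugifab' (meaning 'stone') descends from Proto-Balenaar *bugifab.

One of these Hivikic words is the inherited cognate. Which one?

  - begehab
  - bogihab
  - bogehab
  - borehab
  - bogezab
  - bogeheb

bogehab

Hivikic: *bugifab > bugefab > bugehab > bogehab  (by vowel merger, unconditioned shift, vowel merger)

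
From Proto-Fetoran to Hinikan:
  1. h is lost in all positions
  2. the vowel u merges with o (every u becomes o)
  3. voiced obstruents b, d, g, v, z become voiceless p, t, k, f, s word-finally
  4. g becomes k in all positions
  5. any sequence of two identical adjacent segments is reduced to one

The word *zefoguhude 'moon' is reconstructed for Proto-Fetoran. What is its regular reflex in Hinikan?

zefokode

Hinikan: *zefoguhude > zefoguude > zefogoode > zefokoode > zefokode  (by h-loss, vowel merger, unconditioned shift, degemination)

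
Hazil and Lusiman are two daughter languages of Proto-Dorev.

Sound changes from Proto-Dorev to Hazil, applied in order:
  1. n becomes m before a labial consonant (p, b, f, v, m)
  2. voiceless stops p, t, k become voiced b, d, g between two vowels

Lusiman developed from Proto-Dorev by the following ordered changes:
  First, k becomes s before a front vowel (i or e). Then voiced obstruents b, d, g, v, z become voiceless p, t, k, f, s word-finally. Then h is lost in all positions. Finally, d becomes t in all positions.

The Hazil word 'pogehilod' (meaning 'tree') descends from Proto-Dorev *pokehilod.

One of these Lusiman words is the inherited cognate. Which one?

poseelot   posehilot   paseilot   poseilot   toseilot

Lusiman: *pokehilod > posehilod > posehilot > poseilot  (by palatalisation, final devoicing, h-loss)
Only 'poseilot' matches the regular Lusiman development of *pokehilod.

poseilot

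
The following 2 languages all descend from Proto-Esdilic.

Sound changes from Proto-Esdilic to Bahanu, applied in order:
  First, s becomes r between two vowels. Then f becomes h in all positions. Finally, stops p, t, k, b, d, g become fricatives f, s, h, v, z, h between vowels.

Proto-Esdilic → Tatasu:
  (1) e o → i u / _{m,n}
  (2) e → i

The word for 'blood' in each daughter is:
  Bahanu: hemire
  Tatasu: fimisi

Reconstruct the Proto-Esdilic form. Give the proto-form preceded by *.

*femise

Position 5: Bahanu has r, Tatasu has s. Tatasu preserves s here (none of its changes turn any other segment into s), so the proto-segment is *s.
Position 6: Bahanu has e, Tatasu has i. Bahanu preserves e here (none of its changes turn any other segment into e), so the proto-segment is *e.
Position 1: Bahanu has h, Tatasu has f. Tatasu preserves f here (none of its changes turn any other segment into f), so the proto-segment is *f.
Continuing position by position gives *femise; check it forward:
Bahanu: *femise
  femise → femire   [rhotacism]
  femire → hemire   [unconditioned shift]
  hemire (rule 3 does not apply)
  giving Bahanu hemire.
Tatasu: start from *femise.
  rule 1 (pre-nasal raising): femise → fimise
  rule 2 (vowel merger): fimise → fimisi
  ⇒ Tatasu fimisi
*femise is the unique common source.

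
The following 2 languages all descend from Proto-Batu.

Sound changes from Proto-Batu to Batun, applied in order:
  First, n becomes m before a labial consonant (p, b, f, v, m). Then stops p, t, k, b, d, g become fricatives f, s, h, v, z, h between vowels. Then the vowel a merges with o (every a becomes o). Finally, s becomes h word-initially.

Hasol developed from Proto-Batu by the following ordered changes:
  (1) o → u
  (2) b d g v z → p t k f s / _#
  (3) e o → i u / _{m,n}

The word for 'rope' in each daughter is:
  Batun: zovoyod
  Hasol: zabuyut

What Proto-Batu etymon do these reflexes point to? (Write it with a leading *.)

*zaboyod

Position 2: Batun has o, Hasol has a. Hasol preserves a here (none of its changes turn any other segment into a), so the proto-segment is *a.
Position 6: Batun has o, Hasol has u. Taking the neighbouring segments as reconstructed: Batun o could go back to *a or *o; Hasol u could go back to *o or *u — the one source consistent with every daughter is *o.
Position 4: Batun has o, Hasol has u. Taking the neighbouring segments as reconstructed: Batun o could go back to *a or *o; Hasol u could go back to *o or *u — the one source consistent with every daughter is *o.
This points to *zaboyod. Verify forward in each daughter:
Batun: start from *zaboyod.
  rule 1: no change — zaboyod
  rule 2 (intervocalic lenition): zaboyod → zavoyod
  rule 3 (vowel merger): zavoyod → zovoyod
  rule 4: no change — zovoyod
  ⇒ Batun zovoyod
Hasol: start from *zaboyod.
  rule 1 (vowel merger): zaboyod → zabuyud
  rule 2 (final devoicing): zabuyud → zabuyut
  rule 3: no change — zabuyut
  ⇒ Hasol zabuyut
Only *zaboyod yields all of Batun zovoyod, Hasol zabuyut.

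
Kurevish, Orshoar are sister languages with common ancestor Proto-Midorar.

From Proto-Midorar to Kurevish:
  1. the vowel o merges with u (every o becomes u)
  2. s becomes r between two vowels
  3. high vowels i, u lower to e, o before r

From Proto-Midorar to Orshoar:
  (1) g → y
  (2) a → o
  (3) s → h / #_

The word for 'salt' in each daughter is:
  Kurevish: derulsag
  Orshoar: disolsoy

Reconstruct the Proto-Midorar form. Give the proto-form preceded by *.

*disolsag

Position 7: Kurevish has a, Orshoar has o. Kurevish preserves a here (none of its changes turn any other segment into a), so the proto-segment is *a.
Position 2: Kurevish has e, Orshoar has i. Orshoar preserves i here (none of its changes turn any other segment into i), so the proto-segment is *i.
Position 4: Kurevish has u, Orshoar has o. Taking the neighbouring segments as reconstructed: Kurevish u could go back to *o or *u; Orshoar o could go back to *a or *o — the one source consistent with every daughter is *o.
Continuing position by position gives *disolsag; check it forward:
Kurevish: *disolsag
  disolsag → disulsag   [vowel merger]
  disulsag → dirulsag   [rhotacism]
  dirulsag → derulsag   [pre-rhotic lowering]
  giving Kurevish derulsag.
Orshoar: *disolsag
  disolsag → disolsay   [unconditioned shift]
  disolsay → disolsoy   [vowel merger]
  disolsoy (rule 3 does not apply)
  giving Orshoar disolsoy.
Only *disolsag yields all of Kurevish derulsag, Orshoar disolsoy.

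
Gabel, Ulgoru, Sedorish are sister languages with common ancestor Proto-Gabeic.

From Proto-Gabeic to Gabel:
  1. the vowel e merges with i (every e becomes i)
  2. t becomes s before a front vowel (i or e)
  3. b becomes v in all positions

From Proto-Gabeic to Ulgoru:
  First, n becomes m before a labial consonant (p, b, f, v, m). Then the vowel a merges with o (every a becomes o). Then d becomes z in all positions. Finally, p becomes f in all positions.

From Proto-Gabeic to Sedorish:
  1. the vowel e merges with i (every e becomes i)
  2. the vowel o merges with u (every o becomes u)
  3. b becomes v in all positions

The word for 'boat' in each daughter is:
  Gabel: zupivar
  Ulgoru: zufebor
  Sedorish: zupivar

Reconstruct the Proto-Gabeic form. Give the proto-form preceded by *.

*zupebar

Position 4: Gabel has i, Ulgoru has e, Sedorish has i. Ulgoru preserves e here (none of its changes turn any other segment into e), so the proto-segment is *e.
Position 5: Gabel has v, Ulgoru has b, Sedorish has v. Ulgoru preserves b here (none of its changes turn any other segment into b), so the proto-segment is *b.
Continuing position by position gives *zupebar; check it forward:
Gabel: start from *zupebar.
  rule 1 (vowel merger): zupebar → zupibar
  rule 2: no change — zupibar
  rule 3 (unconditioned shift): zupibar → zupivar
  ⇒ Gabel zupivar
Ulgoru: start from *zupebar.
  rule 1: no change — zupebar
  rule 2 (vowel merger): zupebar → zupebor
  rule 3: no change — zupebor
  rule 4 (unconditioned shift): zupebor → zufebor
  ⇒ Ulgoru zufebor
Sedorish: start from *zupebar.
  rule 1 (vowel merger): zupebar → zupibar
  rule 2: no change — zupibar
  rule 3 (unconditioned shift): zupibar → zupivar
  ⇒ Sedorish zupivar
Only *zupebar yields all of Gabel zupivar, Ulgoru zufebor, Sedorish zupivar.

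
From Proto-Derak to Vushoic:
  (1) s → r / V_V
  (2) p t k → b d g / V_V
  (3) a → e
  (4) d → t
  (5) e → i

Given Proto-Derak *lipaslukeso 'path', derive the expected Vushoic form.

libislugiro

Vushoic: *lipaslukeso > lipaslukero > libaslugero > libeslugero > libislugiro  (by rhotacism, intervocalic voicing, vowel merger, vowel merger)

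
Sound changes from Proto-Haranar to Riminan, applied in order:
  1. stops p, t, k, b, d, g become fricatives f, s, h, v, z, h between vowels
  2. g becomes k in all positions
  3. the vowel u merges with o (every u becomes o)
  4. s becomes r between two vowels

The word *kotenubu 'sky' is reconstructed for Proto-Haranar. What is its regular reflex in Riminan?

korenovo

Riminan: start from *kotenubu.
  rule 1 (intervocalic lenition): kotenubu → kosenuvu
  rule 2: no change — kosenuvu
  rule 3 (vowel merger): kosenuvu → kosenovo
  rule 4 (rhotacism): kosenovo → korenovo
  ⇒ Riminan korenovo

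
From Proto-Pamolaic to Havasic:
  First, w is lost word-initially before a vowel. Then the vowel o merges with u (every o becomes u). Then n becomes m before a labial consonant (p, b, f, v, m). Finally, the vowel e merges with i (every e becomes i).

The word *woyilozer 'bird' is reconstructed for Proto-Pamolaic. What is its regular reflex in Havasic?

Havasic: start from *woyilozer.
  rule 1 (glide loss): woyilozer → oyilozer
  rule 2 (vowel merger): oyilozer → uyiluzer
  rule 3: no change — uyiluzer
  rule 4 (vowel merger): uyiluzer → uyiluzir
  ⇒ Havasic uyiluzir

uyiluzir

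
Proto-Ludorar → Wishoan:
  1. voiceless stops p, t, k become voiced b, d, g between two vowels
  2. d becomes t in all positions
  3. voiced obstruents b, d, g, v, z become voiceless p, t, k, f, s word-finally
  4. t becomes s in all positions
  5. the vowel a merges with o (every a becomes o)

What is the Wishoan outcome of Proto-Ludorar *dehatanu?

sehosonu

Wishoan: start from *dehatanu.
  rule 1 (intervocalic voicing): dehatanu → dehadanu
  rule 2 (unconditioned shift): dehadanu → tehatanu
  rule 3: no change — tehatanu
  rule 4 (unconditioned shift): tehatanu → sehasanu
  rule 5 (vowel merger): sehasanu → sehosonu
  ⇒ Wishoan sehosonu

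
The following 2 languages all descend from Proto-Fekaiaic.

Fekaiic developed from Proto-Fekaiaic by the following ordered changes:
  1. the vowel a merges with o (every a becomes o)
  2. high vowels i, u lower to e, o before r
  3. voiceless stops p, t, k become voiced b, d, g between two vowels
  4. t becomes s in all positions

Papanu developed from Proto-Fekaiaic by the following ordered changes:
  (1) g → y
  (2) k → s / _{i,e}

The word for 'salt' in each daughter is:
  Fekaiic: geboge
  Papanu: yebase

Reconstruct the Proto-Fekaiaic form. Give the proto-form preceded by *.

*gebake

Position 4: Fekaiic has o, Papanu has a. Papanu preserves a here (none of its changes turn any other segment into a), so the proto-segment is *a.
Position 5: Fekaiic has g, Papanu has s. Taking the neighbouring segments as reconstructed: Fekaiic g could go back to *k or *g; Papanu s could go back to *k or *s — the one source consistent with every daughter is *k.
Position 1: Fekaiic has g, Papanu has y. Taking the neighbouring segments as reconstructed: Fekaiic g can only go back to *g; Papanu y could go back to *g or *y — the one source consistent with every daughter is *g.
Verify the candidate proto-form against each daughter:
Fekaiic: *gebake > geboke > geboge  (by vowel merger, intervocalic voicing)
Papanu: start from *gebake.
  rule 1 (unconditioned shift): gebake → yebake
  rule 2 (palatalisation): yebake → yebase
  ⇒ Papanu yebase
No other proto-form is consistent with every reflex, so the reconstruction is *gebake.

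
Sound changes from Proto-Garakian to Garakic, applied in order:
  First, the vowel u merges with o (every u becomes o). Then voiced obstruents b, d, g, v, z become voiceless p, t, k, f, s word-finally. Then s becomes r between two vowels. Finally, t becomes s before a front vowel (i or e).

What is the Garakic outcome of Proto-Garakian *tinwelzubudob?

Garakic: *tinwelzubudob > tinwelzobodob > tinwelzobodop > sinwelzobodop  (by vowel merger, final devoicing, palatalisation)

sinwelzobodop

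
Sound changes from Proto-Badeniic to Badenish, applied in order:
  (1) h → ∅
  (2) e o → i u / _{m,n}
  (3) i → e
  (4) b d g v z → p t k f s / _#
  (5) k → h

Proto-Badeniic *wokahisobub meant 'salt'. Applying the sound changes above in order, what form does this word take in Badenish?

Badenish: *wokahisobub > wokaisobub > wokaesobub > wokaesobup > wohaesobup  (by h-loss, vowel merger, final devoicing, unconditioned shift)

wohaesobup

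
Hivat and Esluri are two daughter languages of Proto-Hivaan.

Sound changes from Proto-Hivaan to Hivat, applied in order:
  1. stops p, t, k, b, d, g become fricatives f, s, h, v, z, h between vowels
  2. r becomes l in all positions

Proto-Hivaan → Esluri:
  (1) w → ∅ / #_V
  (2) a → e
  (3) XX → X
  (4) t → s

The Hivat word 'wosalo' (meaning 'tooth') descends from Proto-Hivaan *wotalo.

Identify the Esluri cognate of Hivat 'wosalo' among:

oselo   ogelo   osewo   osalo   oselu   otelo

oselo

Esluri: start from *wotalo.
  rule 1 (glide loss): wotalo → otalo
  rule 2 (vowel merger): otalo → otelo
  rule 3: no change — otelo
  rule 4 (unconditioned shift): otelo → oselo
  ⇒ Esluri oselo
Among the options, 'oselo' alone shows every Esluri change applied in order.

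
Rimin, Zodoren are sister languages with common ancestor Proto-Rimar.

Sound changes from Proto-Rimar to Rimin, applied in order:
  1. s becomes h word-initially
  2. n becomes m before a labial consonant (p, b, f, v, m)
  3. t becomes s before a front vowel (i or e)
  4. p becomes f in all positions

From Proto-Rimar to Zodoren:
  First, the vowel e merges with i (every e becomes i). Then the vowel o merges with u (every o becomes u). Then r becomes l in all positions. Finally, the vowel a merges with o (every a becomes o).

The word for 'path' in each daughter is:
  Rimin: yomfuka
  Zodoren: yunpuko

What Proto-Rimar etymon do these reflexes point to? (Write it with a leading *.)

Position 2: Rimin has o, Zodoren has u. Rimin preserves o here (none of its changes turn any other segment into o), so the proto-segment is *o.
Position 4: Rimin has f, Zodoren has p. Zodoren preserves p here (none of its changes turn any other segment into p), so the proto-segment is *p.
Position 3: Rimin has m, Zodoren has n. Zodoren preserves n here (none of its changes turn any other segment into n), so the proto-segment is *n.
This points to *yonpuka. Verify forward in each daughter:
Rimin: *yonpuka
  yonpuka (rule 1 does not apply)
  yonpuka → yompuka   [nasal place assimilation]
  yompuka (rule 3 does not apply)
  yompuka → yomfuka   [unconditioned shift]
  giving Rimin yomfuka.
Zodoren: start from *yonpuka.
  rule 1: no change — yonpuka
  rule 2 (vowel merger): yonpuka → yunpuka
  rule 3: no change — yunpuka
  rule 4 (vowel merger): yunpuka → yunpuko
  ⇒ Zodoren yunpuko
*yonpuka is the unique common source.

*yonpuka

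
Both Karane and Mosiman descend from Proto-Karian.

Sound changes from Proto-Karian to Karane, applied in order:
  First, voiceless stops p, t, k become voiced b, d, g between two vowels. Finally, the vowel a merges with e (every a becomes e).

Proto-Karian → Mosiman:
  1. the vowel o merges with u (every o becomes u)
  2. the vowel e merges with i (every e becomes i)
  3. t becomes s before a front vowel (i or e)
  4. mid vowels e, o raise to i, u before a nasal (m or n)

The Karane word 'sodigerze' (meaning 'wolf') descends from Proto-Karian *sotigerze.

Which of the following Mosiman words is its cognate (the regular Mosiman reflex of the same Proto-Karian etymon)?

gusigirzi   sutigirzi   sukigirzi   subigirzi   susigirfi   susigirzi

Mosiman: *sotigerze > sutigerze > sutigirzi > susigirzi  (by vowel merger, vowel merger, palatalisation)
The other candidates each miss or misapply at least one Mosiman change.

susigirzi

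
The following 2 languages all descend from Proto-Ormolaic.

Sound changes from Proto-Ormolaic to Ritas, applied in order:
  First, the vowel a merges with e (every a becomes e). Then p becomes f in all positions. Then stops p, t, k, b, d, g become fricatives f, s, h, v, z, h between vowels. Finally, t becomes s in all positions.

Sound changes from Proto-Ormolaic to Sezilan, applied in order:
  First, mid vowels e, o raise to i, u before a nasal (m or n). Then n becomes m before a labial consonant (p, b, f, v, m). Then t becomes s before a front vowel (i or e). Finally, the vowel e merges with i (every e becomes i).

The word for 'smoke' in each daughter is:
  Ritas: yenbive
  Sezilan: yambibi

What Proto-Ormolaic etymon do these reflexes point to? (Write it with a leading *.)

Position 3: Ritas has n, Sezilan has m. Ritas preserves n here (none of its changes turn any other segment into n), so the proto-segment is *n.
Position 7: Ritas has e, Sezilan has i. Taking the neighbouring segments as reconstructed: Ritas e could go back to *a or *e; Sezilan i could go back to *e or *i — the one source consistent with every daughter is *e.
Position 2: Ritas has e, Sezilan has a. Sezilan preserves a here (none of its changes turn any other segment into a), so the proto-segment is *a.
Verify the candidate proto-form against each daughter:
Ritas: start from *yanbibe.
  rule 1 (vowel merger): yanbibe → yenbibe
  rule 2: no change — yenbibe
  rule 3 (intervocalic lenition): yenbibe → yenbive
  rule 4: no change — yenbive
  ⇒ Ritas yenbive
Sezilan: *yanbibe
  yanbibe (rule 1 does not apply)
  yanbibe → yambibe   [nasal place assimilation]
  yambibe (rule 3 does not apply)
  yambibe → yambibi   [vowel merger]
  giving Sezilan yambibi.
*yanbibe is the unique common source.

*yanbibe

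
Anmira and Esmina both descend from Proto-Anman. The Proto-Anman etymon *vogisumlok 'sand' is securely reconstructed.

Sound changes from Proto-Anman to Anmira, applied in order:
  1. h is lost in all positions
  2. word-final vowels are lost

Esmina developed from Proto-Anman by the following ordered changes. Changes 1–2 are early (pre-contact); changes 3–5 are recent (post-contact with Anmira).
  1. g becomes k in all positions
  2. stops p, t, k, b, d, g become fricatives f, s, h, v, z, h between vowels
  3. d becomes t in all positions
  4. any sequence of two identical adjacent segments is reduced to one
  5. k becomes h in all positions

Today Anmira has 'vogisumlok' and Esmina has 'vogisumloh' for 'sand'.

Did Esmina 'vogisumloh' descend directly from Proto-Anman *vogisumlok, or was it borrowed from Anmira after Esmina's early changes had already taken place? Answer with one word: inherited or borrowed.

If inherited, *vogisumlok would pass through all of Esmina's changes:
Esmina: *vogisumlok
  vogisumlok → vokisumlok   [unconditioned shift]
  vokisumlok → vohisumlok   [intervocalic lenition]
  vohisumlok (rule 3 does not apply)
  vohisumlok (rule 4 does not apply)
  vohisumlok → vohisumloh   [unconditioned shift]
  giving Esmina vohisumloh.
If borrowed from Anmira 'vogisumlok' after the early changes, it would undergo only the recent ones:
  rule 3 (unconditioned shift): no change (vogisumlok)
  rule 4 (degemination): no change (vogisumlok)
  rule 5 (unconditioned shift): vogisumlok → vogisumloh
  ⇒ as a loan: vogisumloh
Esmina 'vogisumloh' matches the loan outcome 'vogisumloh', not the inherited 'vohisumloh' — it skipped the early Esmina changes, so it was borrowed from Anmira.

borrowed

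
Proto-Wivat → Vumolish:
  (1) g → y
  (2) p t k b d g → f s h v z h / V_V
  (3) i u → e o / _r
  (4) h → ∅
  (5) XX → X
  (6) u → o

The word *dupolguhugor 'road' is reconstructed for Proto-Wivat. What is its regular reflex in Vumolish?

Vumolish: start from *dupolguhugor.
  rule 1 (unconditioned shift): dupolguhugor → dupolyuhuyor
  rule 2 (intervocalic lenition): dupolyuhuyor → dufolyuhuyor
  rule 3: no change — dufolyuhuyor
  rule 4 (h-loss): dufolyuhuyor → dufolyuuyor
  rule 5 (degemination): dufolyuuyor → dufolyuyor
  rule 6 (vowel merger): dufolyuyor → dofolyoyor
  ⇒ Vumolish dofolyoyor

dofolyoyor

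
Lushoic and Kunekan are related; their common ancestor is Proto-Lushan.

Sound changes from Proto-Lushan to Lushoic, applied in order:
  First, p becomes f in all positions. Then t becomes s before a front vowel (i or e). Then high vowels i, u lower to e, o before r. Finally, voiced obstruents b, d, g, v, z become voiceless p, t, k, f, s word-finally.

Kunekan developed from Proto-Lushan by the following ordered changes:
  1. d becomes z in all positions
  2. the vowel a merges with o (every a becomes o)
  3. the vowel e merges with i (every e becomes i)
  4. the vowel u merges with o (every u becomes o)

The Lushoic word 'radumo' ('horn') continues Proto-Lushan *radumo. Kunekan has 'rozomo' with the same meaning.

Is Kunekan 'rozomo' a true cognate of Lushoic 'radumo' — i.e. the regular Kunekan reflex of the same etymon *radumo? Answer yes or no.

Derive the expected Kunekan reflex of *radumo:
Kunekan: *radumo > razumo > rozumo > rozomo  (by unconditioned shift, vowel merger, vowel merger)
Kunekan 'rozomo' matches the regular reflex exactly, so the pair is cognate.

yes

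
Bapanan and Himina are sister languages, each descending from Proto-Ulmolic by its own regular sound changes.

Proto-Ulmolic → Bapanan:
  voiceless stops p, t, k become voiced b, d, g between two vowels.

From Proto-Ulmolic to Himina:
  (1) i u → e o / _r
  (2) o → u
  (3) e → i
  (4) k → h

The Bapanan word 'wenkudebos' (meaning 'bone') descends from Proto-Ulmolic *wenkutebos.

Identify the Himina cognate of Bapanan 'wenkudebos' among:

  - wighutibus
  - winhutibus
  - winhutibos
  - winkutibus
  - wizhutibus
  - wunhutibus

winhutibus

Himina: *wenkutebos > wenkutebus > winkutibus > winhutibus  (by vowel merger, vowel merger, unconditioned shift)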